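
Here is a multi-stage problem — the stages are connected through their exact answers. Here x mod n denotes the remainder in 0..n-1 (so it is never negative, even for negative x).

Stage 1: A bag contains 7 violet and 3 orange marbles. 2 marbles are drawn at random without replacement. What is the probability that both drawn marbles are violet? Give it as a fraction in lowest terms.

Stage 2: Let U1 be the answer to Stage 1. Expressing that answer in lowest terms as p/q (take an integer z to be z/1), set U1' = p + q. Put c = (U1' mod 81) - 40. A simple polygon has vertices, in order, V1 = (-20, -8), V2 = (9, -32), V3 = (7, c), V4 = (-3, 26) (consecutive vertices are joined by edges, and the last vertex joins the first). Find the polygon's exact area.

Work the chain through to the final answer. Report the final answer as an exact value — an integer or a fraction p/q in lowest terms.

Stage 1: total draws C(10,2) = 45; favorable C(7,2) = 21; P = 7/15; answer 7/15
Stage 2: U1 = 7/15; threaded value p + q = 22; c = -18; cross terms: (-20*-32 - 9*-8)=712, (9*-18 - 7*-32)=62, (7*26 - -3*-18)=128, (-3*-8 - -20*26)=544; twice the area = |1446| = 1446; area = 723; answer 723

723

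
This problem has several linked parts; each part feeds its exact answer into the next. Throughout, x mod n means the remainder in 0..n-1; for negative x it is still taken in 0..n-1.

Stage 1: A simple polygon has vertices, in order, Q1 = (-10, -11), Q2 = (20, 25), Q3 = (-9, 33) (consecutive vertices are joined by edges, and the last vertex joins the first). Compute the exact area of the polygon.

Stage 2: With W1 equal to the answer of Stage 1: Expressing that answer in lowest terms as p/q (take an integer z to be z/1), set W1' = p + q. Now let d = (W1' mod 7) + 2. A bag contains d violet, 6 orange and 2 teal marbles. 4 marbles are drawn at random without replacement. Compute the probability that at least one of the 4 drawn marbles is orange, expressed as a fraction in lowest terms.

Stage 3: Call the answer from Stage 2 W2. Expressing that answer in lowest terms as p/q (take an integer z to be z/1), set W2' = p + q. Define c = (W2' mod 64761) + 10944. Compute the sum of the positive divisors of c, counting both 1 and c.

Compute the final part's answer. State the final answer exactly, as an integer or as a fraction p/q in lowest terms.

10994

Stage 1: cross terms: (-10*25 - 20*-11)=-30, (20*33 - -9*25)=885, (-9*-11 - -10*33)=429; twice the area = |1284| = 1284; area = 642; answer 642
Stage 2: W1 = 642; threaded value p + q = 643; d = 8; total draws C(16,4) = 1820; complement C(10,4) = 210; favorable 1820 - 210 = 1610; P = 23/26; answer 23/26
Stage 3: W2 = 23/26; threaded value p + q = 49; c = 10993; 10993 is prime, so its only divisors are 1 and 10993; sigma = 1 + 10993 = 10994; answer 10994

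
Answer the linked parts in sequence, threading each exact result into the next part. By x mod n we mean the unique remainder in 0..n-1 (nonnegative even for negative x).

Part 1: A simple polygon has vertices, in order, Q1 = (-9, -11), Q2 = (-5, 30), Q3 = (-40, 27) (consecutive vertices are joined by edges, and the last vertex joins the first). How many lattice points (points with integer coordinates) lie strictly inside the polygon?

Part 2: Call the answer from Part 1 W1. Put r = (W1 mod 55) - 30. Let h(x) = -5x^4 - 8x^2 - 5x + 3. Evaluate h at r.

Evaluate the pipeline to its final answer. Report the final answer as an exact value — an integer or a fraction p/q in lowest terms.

-976035

Part 1: cross terms: (-9*30 - -5*-11)=-325, (-5*27 - -40*30)=1065, (-40*-11 - -9*27)=683; twice the area = |1423| = 1423; area = 1423/2; boundary points = 1 + 1 + 1 = 3; strictly interior points = area - boundary/2 + 1 = 711; answer 711
Part 2: W1 = 711; r = 21; -5*(21)^4 - 8*(21)^2 - 5*(21)^1 + 3 = (-972405) + (-3528) + (-105) + (3) = -976035; answer -976035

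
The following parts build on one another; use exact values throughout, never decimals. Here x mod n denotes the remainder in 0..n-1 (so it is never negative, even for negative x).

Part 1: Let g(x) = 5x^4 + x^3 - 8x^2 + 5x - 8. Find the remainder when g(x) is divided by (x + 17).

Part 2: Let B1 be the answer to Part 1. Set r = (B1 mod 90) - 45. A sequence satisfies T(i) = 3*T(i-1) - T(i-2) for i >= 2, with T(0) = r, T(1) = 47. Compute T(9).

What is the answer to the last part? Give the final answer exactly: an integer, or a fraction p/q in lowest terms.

Part 1: remainder = value at the root: 5*(-17)^4 + 1*(-17)^3 - 8*(-17)^2 + 5*(-17)^1 - 8 = (417605) + (-4913) + (-2312) + (-85) + (-8) = 410287; answer 410287
Part 2: B1 = 410287; r = 22; T(2) = 3*(47) - 1*(22) = 119; iterating: T(2)=119, T(3)=310, T(4)=811, T(5)=2123, T(6)=5558, T(7)=14551, T(8)=38095, T(9)=99734; answer 99734

99734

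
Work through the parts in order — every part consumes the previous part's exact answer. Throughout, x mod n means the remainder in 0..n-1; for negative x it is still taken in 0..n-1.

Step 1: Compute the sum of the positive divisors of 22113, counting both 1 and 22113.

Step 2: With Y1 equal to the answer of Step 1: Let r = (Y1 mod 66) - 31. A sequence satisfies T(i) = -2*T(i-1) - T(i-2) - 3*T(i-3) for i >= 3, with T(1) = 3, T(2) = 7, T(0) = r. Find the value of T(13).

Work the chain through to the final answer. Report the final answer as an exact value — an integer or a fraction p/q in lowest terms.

-101700

Step 1: 22113 = 3^5 * 7 * 13; sigma = (1 + 3 + 9 + 27 + 81 + 243) * (1 + 7) * (1 + 13) = 364 * 8 * 14 = 40768; answer 40768
Step 2: Y1 = 40768; r = 15; T(3) = -2*(7) - 1*(3) - 3*(15) = -62; iterating: T(3)=-62, T(4)=108, T(5)=-175, T(6)=428, T(7)=-1005, T(8)=2107, T(9)=-4493, T(10)=9894, T(11)=-21616, T(12)=46817, T(13)=-101700; answer -101700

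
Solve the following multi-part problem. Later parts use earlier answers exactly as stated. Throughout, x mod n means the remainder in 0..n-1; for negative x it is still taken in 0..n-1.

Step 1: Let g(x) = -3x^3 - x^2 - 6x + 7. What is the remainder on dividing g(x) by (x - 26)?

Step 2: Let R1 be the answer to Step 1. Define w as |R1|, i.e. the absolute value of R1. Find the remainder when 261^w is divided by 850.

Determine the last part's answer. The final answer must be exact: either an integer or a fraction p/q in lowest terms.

431

Step 1: remainder = value at the root: -3*(26)^3 - 1*(26)^2 - 6*(26)^1 + 7 = (-52728) + (-676) + (-156) + (7) = -53553; answer -53553
Step 2: R1 = -53553; w = 53553; squarings mod 850: 261^1=261, 261^2=121, 261^4=191, 261^8=781, 261^16=511, 261^32=171, 261^64=341, 261^128=681, 261^256=511, 261^512=171, 261^1024=341, 261^2048=681, 261^4096=511, 261^8192=171, 261^16384=341, 261^32768=681; 261^53553 = 261^1 * 261^16 * 261^32 * 261^256 * 261^4096 * 261^16384 * 261^32768 = 431 (mod 850); answer 431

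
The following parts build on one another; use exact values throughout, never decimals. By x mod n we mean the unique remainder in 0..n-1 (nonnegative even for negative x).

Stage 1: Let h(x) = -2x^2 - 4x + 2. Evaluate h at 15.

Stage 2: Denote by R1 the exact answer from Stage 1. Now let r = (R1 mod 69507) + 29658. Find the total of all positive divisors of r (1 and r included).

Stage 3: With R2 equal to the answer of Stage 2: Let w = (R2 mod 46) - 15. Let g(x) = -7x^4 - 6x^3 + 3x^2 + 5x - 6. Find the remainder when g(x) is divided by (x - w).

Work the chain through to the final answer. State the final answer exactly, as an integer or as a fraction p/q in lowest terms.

-333531

Stage 1: -2*(15)^2 - 4*(15)^1 + 2 = (-450) + (-60) + (2) = -508; answer -508
Stage 2: R1 = -508; r = 98657; 98657 = 13 * 7589; sigma = (1 + 13) * (1 + 7589) = 14 * 7590 = 106260; answer 106260
Stage 3: R2 = 106260; w = -15; remainder = value at the root: -7*(-15)^4 - 6*(-15)^3 + 3*(-15)^2 + 5*(-15)^1 - 6 = (-354375) + (20250) + (675) + (-75) + (-6) = -333531; answer -333531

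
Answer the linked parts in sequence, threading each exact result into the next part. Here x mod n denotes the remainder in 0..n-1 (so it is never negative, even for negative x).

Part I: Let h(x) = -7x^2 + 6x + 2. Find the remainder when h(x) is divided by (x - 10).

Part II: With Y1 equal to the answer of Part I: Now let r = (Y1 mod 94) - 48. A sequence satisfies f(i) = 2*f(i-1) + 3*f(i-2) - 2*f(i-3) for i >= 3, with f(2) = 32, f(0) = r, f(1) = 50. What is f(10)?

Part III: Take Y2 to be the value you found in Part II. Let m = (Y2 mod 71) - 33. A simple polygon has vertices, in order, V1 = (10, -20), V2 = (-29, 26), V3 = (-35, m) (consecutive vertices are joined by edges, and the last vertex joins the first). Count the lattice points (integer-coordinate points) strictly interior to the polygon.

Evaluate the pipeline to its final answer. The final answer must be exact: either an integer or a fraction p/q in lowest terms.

57

Part I: remainder = value at the root: -7*(10)^2 + 6*(10)^1 + 2 = (-700) + (60) + (2) = -638; answer -638
Part II: Y1 = -638; r = -28; f(3) = 2*(32) + 3*(50) - 2*(-28) = 270; iterating: f(3)=270, f(4)=536, f(5)=1818, f(6)=4704, f(7)=13790, f(8)=38056, f(9)=108074, f(10)=302736; answer 302736
Part III: Y2 = 302736; m = 30; cross terms: (10*26 - -29*-20)=-320, (-29*30 - -35*26)=40, (-35*-20 - 10*30)=400; twice the area = |120| = 120; area = 60; boundary points = 1 + 2 + 5 = 8; strictly interior points = area - boundary/2 + 1 = 57; answer 57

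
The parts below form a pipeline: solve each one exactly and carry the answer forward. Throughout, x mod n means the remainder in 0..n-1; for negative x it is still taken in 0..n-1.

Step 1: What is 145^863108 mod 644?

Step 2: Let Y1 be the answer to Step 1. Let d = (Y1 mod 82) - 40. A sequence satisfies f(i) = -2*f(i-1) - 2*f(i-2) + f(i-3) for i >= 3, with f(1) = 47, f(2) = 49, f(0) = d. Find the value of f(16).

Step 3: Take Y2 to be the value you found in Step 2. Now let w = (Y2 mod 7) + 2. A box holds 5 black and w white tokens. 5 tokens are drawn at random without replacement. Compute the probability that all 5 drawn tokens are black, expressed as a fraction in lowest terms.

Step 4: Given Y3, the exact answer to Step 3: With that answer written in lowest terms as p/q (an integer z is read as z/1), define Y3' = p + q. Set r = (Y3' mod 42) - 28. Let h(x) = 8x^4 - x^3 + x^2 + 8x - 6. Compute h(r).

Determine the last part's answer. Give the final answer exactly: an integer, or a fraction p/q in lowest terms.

Step 1: squarings mod 644: 145^1=145, 145^2=417, 145^4=9, 145^8=81, 145^16=121, 145^32=473, 145^64=261, 145^128=501, 145^256=485, 145^512=165, 145^1024=177, 145^2048=417, 145^4096=9, 145^8192=81, 145^16384=121, 145^32768=473, 145^65536=261, 145^131072=501, 145^262144=485, 145^524288=165; 145^863108 = 145^4 * 145^128 * 145^256 * 145^512 * 145^2048 * 145^8192 * 145^65536 * 145^262144 * 145^524288 = 193 (mod 644); answer 193
Step 2: Y1 = 193; d = -11; f(3) = -2*(49) - 2*(47) + 1*(-11) = -203; iterating: f(3)=-203, f(4)=355, f(5)=-255, f(6)=-403, f(7)=1671, f(8)=-2791, f(9)=1837, f(10)=3579, f(11)=-13623, f(12)=21925, f(13)=-13025, f(14)=-31423, f(15)=110821, f(16)=-171821; answer -171821
Step 3: Y2 = -171821; w = 3; total draws C(8,5) = 56; favorable C(5,5) = 1; P = 1/56; answer 1/56
Step 4: Y3 = 1/56; threaded value p + q = 57; r = -13; 8*(-13)^4 - 1*(-13)^3 + 1*(-13)^2 + 8*(-13)^1 - 6 = (228488) + (2197) + (169) + (-104) + (-6) = 230744; answer 230744

230744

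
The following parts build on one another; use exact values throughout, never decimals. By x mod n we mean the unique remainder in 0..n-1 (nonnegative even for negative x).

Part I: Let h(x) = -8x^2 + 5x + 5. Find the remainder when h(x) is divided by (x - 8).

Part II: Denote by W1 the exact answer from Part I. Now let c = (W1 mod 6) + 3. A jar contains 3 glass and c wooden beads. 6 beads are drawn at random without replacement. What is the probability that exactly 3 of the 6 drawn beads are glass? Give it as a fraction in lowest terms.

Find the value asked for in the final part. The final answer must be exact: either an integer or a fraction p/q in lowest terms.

4/7

Part I: remainder = value at the root: -8*(8)^2 + 5*(8)^1 + 5 = (-512) + (40) + (5) = -467; answer -467
Part II: W1 = -467; c = 4; total draws C(7,6) = 7; favorable C(3,3)*C(4,3) = 4; P = 4/7; answer 4/7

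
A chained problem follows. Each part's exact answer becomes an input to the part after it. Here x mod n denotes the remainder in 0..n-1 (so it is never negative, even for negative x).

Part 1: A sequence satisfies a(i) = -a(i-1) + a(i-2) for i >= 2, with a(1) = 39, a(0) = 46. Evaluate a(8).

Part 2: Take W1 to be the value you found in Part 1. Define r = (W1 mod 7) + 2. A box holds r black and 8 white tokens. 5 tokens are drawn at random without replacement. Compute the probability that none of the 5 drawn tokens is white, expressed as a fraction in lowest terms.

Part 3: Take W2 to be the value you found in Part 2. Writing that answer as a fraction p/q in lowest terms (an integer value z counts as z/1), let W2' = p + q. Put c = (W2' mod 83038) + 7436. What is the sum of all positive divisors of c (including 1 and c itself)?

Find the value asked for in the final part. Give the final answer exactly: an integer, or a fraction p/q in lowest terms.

20384

Part 1: a(2) = -1*(39) + 1*(46) = 7; iterating: a(2)=7, a(3)=32, a(4)=-25, a(5)=57, a(6)=-82, a(7)=139, a(8)=-221; answer -221
Part 2: W1 = -221; r = 5; total draws C(13,5) = 1287; favorable C(5,5) = 1; P = 1/1287; answer 1/1287
Part 3: W2 = 1/1287; threaded value p + q = 1288; c = 8724; 8724 = 2^2 * 3 * 727; sigma = (1 + 2 + 4) * (1 + 3) * (1 + 727) = 7 * 4 * 728 = 20384; answer 20384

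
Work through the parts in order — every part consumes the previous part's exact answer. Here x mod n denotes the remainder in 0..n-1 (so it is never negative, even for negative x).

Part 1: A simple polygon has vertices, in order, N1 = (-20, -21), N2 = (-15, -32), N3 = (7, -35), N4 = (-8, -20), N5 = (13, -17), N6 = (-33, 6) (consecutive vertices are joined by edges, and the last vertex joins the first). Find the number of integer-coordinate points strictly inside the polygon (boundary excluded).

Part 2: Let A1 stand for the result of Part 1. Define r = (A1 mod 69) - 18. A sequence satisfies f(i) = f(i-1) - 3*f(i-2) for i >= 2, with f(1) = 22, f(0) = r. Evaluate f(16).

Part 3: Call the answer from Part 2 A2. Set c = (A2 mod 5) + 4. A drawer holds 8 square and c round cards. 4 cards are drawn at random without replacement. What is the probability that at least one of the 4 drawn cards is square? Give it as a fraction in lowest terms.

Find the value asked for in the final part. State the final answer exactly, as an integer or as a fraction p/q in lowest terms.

Part 1: cross terms: (-20*-32 - -15*-21)=325, (-15*-35 - 7*-32)=749, (7*-20 - -8*-35)=-420, (-8*-17 - 13*-20)=396, (13*6 - -33*-17)=-483, (-33*-21 - -20*6)=813; twice the area = |1380| = 1380; area = 690; boundary points = 1 + 1 + 15 + 3 + 23 + 1 = 44; strictly interior points = area - boundary/2 + 1 = 669; answer 669
Part 2: A1 = 669; r = 30; f(2) = 1*(22) - 3*(30) = -68; iterating: f(2)=-68, f(3)=-134, f(4)=70, f(5)=472, f(6)=262, f(7)=-1154, f(8)=-1940, f(9)=1522, f(10)=7342, f(11)=2776, f(12)=-19250, f(13)=-27578, f(14)=30172, f(15)=112906, f(16)=22390; answer 22390
Part 3: A2 = 22390; c = 4; total draws C(12,4) = 495; complement C(4,4) = 1; favorable 495 - 1 = 494; P = 494/495; answer 494/495

494/495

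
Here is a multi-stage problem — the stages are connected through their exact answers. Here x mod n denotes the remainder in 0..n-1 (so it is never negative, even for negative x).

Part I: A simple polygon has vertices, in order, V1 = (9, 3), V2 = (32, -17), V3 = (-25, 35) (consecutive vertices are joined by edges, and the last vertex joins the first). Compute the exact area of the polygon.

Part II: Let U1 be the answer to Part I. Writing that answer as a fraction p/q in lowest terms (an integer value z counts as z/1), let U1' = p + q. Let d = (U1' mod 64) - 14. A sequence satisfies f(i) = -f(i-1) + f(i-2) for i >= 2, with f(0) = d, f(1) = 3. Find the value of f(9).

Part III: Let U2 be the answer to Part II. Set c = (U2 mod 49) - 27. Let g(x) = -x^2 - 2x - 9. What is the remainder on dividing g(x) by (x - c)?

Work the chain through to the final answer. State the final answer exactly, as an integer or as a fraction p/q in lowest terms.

Part I: cross terms: (9*-17 - 32*3)=-249, (32*35 - -25*-17)=695, (-25*3 - 9*35)=-390; twice the area = |56| = 56; area = 28; answer 28
Part II: U1 = 28; threaded value p + q = 29; d = 15; f(2) = -1*(3) + 1*(15) = 12; iterating: f(2)=12, f(3)=-9, f(4)=21, f(5)=-30, f(6)=51, f(7)=-81, f(8)=132, f(9)=-213; answer -213
Part III: U2 = -213; c = 5; remainder = value at the root: -1*(5)^2 - 2*(5)^1 - 9 = (-25) + (-10) + (-9) = -44; answer -44

-44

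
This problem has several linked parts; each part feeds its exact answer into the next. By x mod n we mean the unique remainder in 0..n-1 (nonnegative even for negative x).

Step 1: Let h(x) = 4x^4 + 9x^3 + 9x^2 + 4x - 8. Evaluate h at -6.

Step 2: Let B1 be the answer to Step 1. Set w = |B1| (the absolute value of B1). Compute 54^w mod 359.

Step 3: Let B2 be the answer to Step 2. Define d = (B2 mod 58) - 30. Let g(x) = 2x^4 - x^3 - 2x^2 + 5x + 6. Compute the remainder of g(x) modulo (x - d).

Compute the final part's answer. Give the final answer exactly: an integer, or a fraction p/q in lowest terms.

Step 1: 4*(-6)^4 + 9*(-6)^3 + 9*(-6)^2 + 4*(-6)^1 - 8 = (5184) + (-1944) + (324) + (-24) + (-8) = 3532; answer 3532
Step 2: B1 = 3532; w = 3532; squarings mod 359: 54^1=54, 54^2=44, 54^4=141, 54^8=136, 54^16=187, 54^32=146, 54^64=135, 54^128=275, 54^256=235, 54^512=298, 54^1024=131, 54^2048=288; 54^3532 = 54^4 * 54^8 * 54^64 * 54^128 * 54^256 * 54^1024 * 54^2048 = 20 (mod 359); answer 20
Step 3: B2 = 20; d = -10; remainder = value at the root: 2*(-10)^4 - 1*(-10)^3 - 2*(-10)^2 + 5*(-10)^1 + 6 = (20000) + (1000) + (-200) + (-50) + (6) = 20756; answer 20756

20756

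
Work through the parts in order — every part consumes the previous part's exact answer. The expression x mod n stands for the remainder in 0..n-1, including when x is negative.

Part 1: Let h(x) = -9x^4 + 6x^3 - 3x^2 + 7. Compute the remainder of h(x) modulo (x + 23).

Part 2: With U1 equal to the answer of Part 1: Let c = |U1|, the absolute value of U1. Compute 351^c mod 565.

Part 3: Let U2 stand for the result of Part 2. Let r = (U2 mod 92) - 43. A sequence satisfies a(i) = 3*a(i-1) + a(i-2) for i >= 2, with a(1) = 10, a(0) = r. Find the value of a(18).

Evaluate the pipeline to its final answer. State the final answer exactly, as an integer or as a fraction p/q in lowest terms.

4045226281

Part 1: remainder = value at the root: -9*(-23)^4 + 6*(-23)^3 - 3*(-23)^2 + 7 = (-2518569) + (-73002) + (-1587) + (7) = -2593151; answer -2593151
Part 2: U1 = -2593151; c = 2593151; squarings mod 565: 351^1=351, 351^2=31, 351^4=396, 351^8=311, 351^16=106, 351^32=501, 351^64=141, 351^128=106, 351^256=501, 351^512=141, 351^1024=106, 351^2048=501, 351^4096=141, 351^8192=106, 351^16384=501, 351^32768=141, 351^65536=106, 351^131072=501, 351^262144=141, 351^524288=106, 351^1048576=501, 351^2097152=141; 351^2593151 = 351^1 * 351^2 * 351^4 * 351^8 * 351^16 * 351^32 * 351^64 * 351^256 * 351^4096 * 351^32768 * 351^65536 * 351^131072 * 351^262144 * 351^2097152 = 216 (mod 565); answer 216
Part 3: U2 = 216; r = -11; a(2) = 3*(10) + 1*(-11) = 19; iterating: a(2)=19, a(3)=67, a(4)=220, a(5)=727, a(6)=2401, a(7)=7930, a(8)=26191, a(9)=86503, a(10)=285700, a(11)=943603, a(12)=3116509, a(13)=10293130, a(14)=33995899, a(15)=112280827, a(16)=370838380, a(17)=1224795967, a(18)=4045226281; answer 4045226281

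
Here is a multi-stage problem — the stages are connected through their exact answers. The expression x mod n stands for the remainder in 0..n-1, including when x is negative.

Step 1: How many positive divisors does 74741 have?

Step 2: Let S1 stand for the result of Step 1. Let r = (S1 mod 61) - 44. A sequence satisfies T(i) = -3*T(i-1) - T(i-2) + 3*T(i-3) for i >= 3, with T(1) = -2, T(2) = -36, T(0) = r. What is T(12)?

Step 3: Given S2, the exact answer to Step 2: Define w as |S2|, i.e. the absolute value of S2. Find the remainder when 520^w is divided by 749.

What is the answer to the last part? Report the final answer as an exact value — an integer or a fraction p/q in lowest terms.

Step 1: 74741 = 31 * 2411; number of divisors = (1+1) * (1+1) = 4; answer 4
Step 2: S1 = 4; r = -40; T(3) = -3*(-36) - 1*(-2) + 3*(-40) = -10; iterating: T(3)=-10, T(4)=60, T(5)=-278, T(6)=744, T(7)=-1774, T(8)=3744, T(9)=-7226, T(10)=12612, T(11)=-19378, T(12)=23844; answer 23844
Step 3: S2 = 23844; w = 23844; squarings mod 749: 520^1=520, 520^2=11, 520^4=121, 520^8=410, 520^16=324, 520^32=116, 520^64=723, 520^128=676, 520^256=86, 520^512=655, 520^1024=597, 520^2048=634, 520^4096=492, 520^8192=137, 520^16384=44; 520^23844 = 520^4 * 520^32 * 520^256 * 520^1024 * 520^2048 * 520^4096 * 520^16384 = 148 (mod 749); answer 148

148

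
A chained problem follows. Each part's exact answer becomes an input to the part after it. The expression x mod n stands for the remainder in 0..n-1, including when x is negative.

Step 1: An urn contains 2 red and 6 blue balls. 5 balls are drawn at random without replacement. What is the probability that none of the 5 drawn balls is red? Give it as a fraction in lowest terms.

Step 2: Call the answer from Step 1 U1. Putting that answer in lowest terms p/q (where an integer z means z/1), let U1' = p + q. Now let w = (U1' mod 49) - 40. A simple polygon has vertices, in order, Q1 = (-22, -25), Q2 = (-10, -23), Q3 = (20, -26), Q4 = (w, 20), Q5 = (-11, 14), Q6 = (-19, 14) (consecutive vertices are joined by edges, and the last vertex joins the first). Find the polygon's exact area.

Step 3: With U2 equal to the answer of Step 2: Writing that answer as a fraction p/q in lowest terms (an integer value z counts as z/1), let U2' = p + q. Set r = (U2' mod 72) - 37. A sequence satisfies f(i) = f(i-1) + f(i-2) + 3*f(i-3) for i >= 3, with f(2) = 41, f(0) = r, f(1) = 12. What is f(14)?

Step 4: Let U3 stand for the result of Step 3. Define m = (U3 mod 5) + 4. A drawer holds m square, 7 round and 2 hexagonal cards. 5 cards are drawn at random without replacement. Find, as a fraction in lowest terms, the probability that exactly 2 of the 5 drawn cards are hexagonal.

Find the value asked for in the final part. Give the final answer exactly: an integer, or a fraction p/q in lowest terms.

1/12

Step 1: total draws C(8,5) = 56; favorable C(6,5) = 6; P = 3/28; answer 3/28
Step 2: U1 = 3/28; threaded value p + q = 31; w = -9; cross terms: (-22*-23 - -10*-25)=256, (-10*-26 - 20*-23)=720, (20*20 - -9*-26)=166, (-9*14 - -11*20)=94, (-11*14 - -19*14)=112, (-19*-25 - -22*14)=783; twice the area = |2131| = 2131; area = 2131/2; answer 2131/2
Step 3: U2 = 2131/2; threaded value p + q = 2133; r = 8; f(3) = 1*(41) + 1*(12) + 3*(8) = 77; iterating: f(3)=77, f(4)=154, f(5)=354, f(6)=739, f(7)=1555, f(8)=3356, f(9)=7128, f(10)=15149, f(11)=32345, f(12)=68878, f(13)=146670, f(14)=312583; answer 312583
Step 4: U3 = 312583; m = 7; total draws C(16,5) = 4368; favorable C(2,2)*C(14,3) = 364; P = 1/12; answer 1/12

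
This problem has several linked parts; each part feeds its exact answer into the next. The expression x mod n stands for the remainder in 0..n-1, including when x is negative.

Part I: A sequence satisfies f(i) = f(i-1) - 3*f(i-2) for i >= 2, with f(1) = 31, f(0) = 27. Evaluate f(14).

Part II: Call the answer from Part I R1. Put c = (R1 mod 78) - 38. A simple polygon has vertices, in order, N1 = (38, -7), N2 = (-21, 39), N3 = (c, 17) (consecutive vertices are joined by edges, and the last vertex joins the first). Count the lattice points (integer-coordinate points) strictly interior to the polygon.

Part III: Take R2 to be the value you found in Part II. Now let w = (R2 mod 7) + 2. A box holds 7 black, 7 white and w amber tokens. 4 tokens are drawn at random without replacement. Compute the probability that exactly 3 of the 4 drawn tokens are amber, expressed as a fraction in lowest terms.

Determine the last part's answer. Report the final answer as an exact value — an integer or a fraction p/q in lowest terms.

1/170

Part I: f(2) = 1*(31) - 3*(27) = -50; iterating: f(2)=-50, f(3)=-143, f(4)=7, f(5)=436, f(6)=415, f(7)=-893, f(8)=-2138, f(9)=541, f(10)=6955, f(11)=5332, f(12)=-15533, f(13)=-31529, f(14)=15070; answer 15070
Part II: R1 = 15070; c = -22; cross terms: (38*39 - -21*-7)=1335, (-21*17 - -22*39)=501, (-22*-7 - 38*17)=-492; twice the area = |1344| = 1344; area = 672; boundary points = 1 + 1 + 12 = 14; strictly interior points = area - boundary/2 + 1 = 666; answer 666
Part III: R2 = 666; w = 3; total draws C(17,4) = 2380; favorable C(3,3)*C(14,1) = 14; P = 1/170; answer 1/170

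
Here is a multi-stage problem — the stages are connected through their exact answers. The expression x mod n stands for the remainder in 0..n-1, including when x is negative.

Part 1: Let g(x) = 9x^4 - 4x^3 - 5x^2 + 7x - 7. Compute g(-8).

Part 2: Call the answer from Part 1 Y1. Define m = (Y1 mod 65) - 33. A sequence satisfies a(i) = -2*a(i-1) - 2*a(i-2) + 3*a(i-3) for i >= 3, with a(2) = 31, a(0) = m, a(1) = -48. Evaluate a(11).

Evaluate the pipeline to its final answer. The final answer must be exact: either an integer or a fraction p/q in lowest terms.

Part 1: 9*(-8)^4 - 4*(-8)^3 - 5*(-8)^2 + 7*(-8)^1 - 7 = (36864) + (2048) + (-320) + (-56) + (-7) = 38529; answer 38529
Part 2: Y1 = 38529; m = 16; a(3) = -2*(31) - 2*(-48) + 3*(16) = 82; iterating: a(3)=82, a(4)=-370, a(5)=669, a(6)=-352, a(7)=-1744, a(8)=6199, a(9)=-9966, a(10)=2302, a(11)=33925; answer 33925

33925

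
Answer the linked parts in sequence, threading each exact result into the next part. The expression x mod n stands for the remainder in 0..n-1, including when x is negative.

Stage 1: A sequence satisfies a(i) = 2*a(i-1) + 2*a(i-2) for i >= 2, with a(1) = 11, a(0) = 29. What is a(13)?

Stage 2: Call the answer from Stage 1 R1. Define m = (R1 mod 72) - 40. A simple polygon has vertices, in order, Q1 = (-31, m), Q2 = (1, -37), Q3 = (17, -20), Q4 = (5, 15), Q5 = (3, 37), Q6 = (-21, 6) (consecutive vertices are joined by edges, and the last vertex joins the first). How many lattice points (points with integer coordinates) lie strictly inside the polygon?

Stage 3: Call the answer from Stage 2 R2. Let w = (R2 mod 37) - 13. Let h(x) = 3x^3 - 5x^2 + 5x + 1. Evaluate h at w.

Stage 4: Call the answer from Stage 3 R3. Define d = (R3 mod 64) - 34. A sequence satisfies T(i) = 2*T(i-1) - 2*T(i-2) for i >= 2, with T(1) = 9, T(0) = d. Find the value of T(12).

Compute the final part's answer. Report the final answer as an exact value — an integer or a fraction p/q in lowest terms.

448

Stage 1: a(2) = 2*(11) + 2*(29) = 80; iterating: a(2)=80, a(3)=182, a(4)=524, a(5)=1412, a(6)=3872, a(7)=10568, a(8)=28880, a(9)=78896, a(10)=215552, a(11)=588896, a(12)=1608896, a(13)=4395584; answer 4395584
Stage 2: R1 = 4395584; m = 16; cross terms: (-31*-37 - 1*16)=1131, (1*-20 - 17*-37)=609, (17*15 - 5*-20)=355, (5*37 - 3*15)=140, (3*6 - -21*37)=795, (-21*16 - -31*6)=-150; twice the area = |2880| = 2880; area = 1440; boundary points = 1 + 1 + 1 + 2 + 1 + 10 = 16; strictly interior points = area - boundary/2 + 1 = 1433; answer 1433
Stage 3: R2 = 1433; w = 14; 3*(14)^3 - 5*(14)^2 + 5*(14)^1 + 1 = (8232) + (-980) + (70) + (1) = 7323; answer 7323
Stage 4: R3 = 7323; d = -7; T(2) = 2*(9) - 2*(-7) = 32; iterating: T(2)=32, T(3)=46, T(4)=28, T(5)=-36, T(6)=-128, T(7)=-184, T(8)=-112, T(9)=144, T(10)=512, T(11)=736, T(12)=448; answer 448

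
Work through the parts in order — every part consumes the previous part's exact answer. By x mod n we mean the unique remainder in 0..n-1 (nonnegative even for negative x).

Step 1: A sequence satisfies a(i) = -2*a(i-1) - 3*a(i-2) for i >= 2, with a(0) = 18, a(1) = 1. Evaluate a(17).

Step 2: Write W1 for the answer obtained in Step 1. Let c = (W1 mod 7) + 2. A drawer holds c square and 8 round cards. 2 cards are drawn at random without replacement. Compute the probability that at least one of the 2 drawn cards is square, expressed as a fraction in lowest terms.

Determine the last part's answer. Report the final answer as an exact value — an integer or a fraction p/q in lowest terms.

19/33

Step 1: a(2) = -2*(1) - 3*(18) = -56; iterating: a(2)=-56, a(3)=109, a(4)=-50, a(5)=-227, a(6)=604, a(7)=-527, a(8)=-758, a(9)=3097, a(10)=-3920, a(11)=-1451, a(12)=14662, a(13)=-24971, a(14)=5956, a(15)=63001, a(16)=-143870, a(17)=98737; answer 98737
Step 2: W1 = 98737; c = 4; total draws C(12,2) = 66; complement C(8,2) = 28; favorable 66 - 28 = 38; P = 19/33; answer 19/33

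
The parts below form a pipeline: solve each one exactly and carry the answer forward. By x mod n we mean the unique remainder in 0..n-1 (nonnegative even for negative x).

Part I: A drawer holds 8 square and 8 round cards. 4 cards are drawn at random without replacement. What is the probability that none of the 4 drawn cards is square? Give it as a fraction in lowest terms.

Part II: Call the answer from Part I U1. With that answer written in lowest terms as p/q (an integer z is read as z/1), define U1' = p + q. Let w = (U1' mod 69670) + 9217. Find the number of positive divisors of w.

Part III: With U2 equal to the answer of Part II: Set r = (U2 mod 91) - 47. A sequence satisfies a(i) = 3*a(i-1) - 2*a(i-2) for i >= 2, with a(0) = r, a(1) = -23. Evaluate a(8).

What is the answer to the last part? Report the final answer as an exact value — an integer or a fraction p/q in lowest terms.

4549

Part I: total draws C(16,4) = 1820; favorable C(8,4) = 70; P = 1/26; answer 1/26
Part II: U1 = 1/26; threaded value p + q = 27; w = 9244; 9244 = 2^2 * 2311; number of divisors = (2+1) * (1+1) = 6; answer 6
Part III: U2 = 6; r = -41; a(2) = 3*(-23) - 2*(-41) = 13; iterating: a(2)=13, a(3)=85, a(4)=229, a(5)=517, a(6)=1093, a(7)=2245, a(8)=4549; answer 4549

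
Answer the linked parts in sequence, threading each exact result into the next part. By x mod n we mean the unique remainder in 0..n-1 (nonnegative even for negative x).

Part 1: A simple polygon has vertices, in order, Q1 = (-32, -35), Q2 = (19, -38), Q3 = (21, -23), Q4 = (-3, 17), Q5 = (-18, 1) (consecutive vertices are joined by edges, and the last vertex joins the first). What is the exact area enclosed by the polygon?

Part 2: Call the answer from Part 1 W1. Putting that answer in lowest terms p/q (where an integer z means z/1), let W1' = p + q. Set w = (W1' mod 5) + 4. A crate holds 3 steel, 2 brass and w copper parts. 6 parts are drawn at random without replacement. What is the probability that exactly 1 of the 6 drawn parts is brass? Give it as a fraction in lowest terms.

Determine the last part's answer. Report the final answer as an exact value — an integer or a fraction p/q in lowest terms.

Part 1: cross terms: (-32*-38 - 19*-35)=1881, (19*-23 - 21*-38)=361, (21*17 - -3*-23)=288, (-3*1 - -18*17)=303, (-18*-35 - -32*1)=662; twice the area = |3495| = 3495; area = 3495/2; answer 3495/2
Part 2: W1 = 3495/2; threaded value p + q = 3497; w = 6; total draws C(11,6) = 462; favorable C(2,1)*C(9,5) = 252; P = 6/11; answer 6/11

6/11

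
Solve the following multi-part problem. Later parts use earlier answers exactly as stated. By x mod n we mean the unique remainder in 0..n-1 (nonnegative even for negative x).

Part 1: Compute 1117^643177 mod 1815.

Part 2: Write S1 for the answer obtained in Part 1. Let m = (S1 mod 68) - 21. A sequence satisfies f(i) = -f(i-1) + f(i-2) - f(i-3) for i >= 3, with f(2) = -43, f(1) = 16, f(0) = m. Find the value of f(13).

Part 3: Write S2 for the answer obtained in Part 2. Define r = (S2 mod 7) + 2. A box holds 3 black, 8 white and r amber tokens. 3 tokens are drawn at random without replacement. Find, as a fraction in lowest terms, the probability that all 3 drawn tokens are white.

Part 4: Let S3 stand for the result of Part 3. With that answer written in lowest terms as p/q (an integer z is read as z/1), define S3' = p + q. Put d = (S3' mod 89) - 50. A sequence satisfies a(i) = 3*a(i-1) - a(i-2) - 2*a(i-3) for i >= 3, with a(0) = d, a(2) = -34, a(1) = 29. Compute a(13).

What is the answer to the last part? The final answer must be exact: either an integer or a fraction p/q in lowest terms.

-641983

Part 1: squarings mod 1815: 1117^1=1117, 1117^2=784, 1117^4=1186, 1117^8=1786, 1117^16=841, 1117^32=1246, 1117^64=691, 1117^128=136, 1117^256=346, 1117^512=1741, 1117^1024=31, 1117^2048=961, 1117^4096=1501, 1117^8192=586, 1117^16384=361, 1117^32768=1456, 1117^65536=16, 1117^131072=256, 1117^262144=196, 1117^524288=301; 1117^643177 = 1117^1 * 1117^8 * 1117^32 * 1117^64 * 1117^4096 * 1117^16384 * 1117^32768 * 1117^65536 * 1117^524288 = 712 (mod 1815); answer 712
Part 2: S1 = 712; m = 11; f(3) = -1*(-43) + 1*(16) - 1*(11) = 48; iterating: f(3)=48, f(4)=-107, f(5)=198, f(6)=-353, f(7)=658, f(8)=-1209, f(9)=2220, f(10)=-4087, f(11)=7516, f(12)=-13823, f(13)=25426; answer 25426
Part 3: S2 = 25426; r = 4; total draws C(15,3) = 455; favorable C(8,3) = 56; P = 8/65; answer 8/65
Part 4: S3 = 8/65; threaded value p + q = 73; d = 23; a(3) = 3*(-34) - 1*(29) - 2*(23) = -177; iterating: a(3)=-177, a(4)=-555, a(5)=-1420, a(6)=-3351, a(7)=-7523, a(8)=-16378, a(9)=-34909, a(10)=-73303, a(11)=-152244, a(12)=-313611, a(13)=-641983; answer -641983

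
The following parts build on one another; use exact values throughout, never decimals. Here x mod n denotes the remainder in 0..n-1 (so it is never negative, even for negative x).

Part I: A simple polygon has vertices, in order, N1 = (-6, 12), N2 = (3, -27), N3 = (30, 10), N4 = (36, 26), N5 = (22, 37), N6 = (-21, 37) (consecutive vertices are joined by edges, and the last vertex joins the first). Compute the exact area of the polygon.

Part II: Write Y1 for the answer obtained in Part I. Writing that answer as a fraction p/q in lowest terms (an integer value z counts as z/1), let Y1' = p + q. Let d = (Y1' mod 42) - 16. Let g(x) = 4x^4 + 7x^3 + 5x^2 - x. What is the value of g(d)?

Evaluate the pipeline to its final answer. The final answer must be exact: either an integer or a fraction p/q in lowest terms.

183

Part I: cross terms: (-6*-27 - 3*12)=126, (3*10 - 30*-27)=840, (30*26 - 36*10)=420, (36*37 - 22*26)=760, (22*37 - -21*37)=1591, (-21*12 - -6*37)=-30; twice the area = |3707| = 3707; area = 3707/2; answer 3707/2
Part II: Y1 = 3707/2; threaded value p + q = 3709; d = -3; 4*(-3)^4 + 7*(-3)^3 + 5*(-3)^2 - 1*(-3)^1 = (324) + (-189) + (45) + (3) = 183; answer 183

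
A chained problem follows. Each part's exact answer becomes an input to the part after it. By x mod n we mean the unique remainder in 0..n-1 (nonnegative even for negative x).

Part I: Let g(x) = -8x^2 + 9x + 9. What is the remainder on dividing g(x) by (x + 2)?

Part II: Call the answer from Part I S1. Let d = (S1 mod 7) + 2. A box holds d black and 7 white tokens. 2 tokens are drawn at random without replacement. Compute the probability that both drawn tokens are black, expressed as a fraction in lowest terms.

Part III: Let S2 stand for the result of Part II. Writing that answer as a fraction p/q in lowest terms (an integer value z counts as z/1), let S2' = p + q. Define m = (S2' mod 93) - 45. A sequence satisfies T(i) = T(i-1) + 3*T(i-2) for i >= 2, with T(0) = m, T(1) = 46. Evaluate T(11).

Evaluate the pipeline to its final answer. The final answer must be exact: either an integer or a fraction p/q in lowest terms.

22585

Part I: remainder = value at the root: -8*(-2)^2 + 9*(-2)^1 + 9 = (-32) + (-18) + (9) = -41; answer -41
Part II: S1 = -41; d = 3; total draws C(10,2) = 45; favorable C(3,2) = 3; P = 1/15; answer 1/15
Part III: S2 = 1/15; threaded value p + q = 16; m = -29; T(2) = 1*(46) + 3*(-29) = -41; iterating: T(2)=-41, T(3)=97, T(4)=-26, T(5)=265, T(6)=187, T(7)=982, T(8)=1543, T(9)=4489, T(10)=9118, T(11)=22585; answer 22585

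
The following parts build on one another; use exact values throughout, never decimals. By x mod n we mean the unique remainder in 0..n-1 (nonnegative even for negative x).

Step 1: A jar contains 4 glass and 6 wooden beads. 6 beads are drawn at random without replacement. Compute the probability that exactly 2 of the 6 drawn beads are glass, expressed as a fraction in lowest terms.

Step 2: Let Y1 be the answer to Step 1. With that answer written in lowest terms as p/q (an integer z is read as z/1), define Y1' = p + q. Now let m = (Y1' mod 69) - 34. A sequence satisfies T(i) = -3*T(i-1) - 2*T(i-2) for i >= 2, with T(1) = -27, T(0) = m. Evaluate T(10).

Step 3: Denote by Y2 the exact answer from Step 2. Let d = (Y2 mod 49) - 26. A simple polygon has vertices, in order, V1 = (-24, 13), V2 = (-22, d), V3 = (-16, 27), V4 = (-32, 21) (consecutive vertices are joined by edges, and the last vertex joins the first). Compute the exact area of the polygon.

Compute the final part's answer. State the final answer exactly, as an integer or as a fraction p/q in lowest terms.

Step 1: total draws C(10,6) = 210; favorable C(4,2)*C(6,4) = 90; P = 3/7; answer 3/7
Step 2: Y1 = 3/7; threaded value p + q = 10; m = -24; T(2) = -3*(-27) - 2*(-24) = 129; iterating: T(2)=129, T(3)=-333, T(4)=741, T(5)=-1557, T(6)=3189, T(7)=-6453, T(8)=12981, T(9)=-26037, T(10)=52149; answer 52149
Step 3: Y2 = 52149; d = -13; cross terms: (-24*-13 - -22*13)=598, (-22*27 - -16*-13)=-802, (-16*21 - -32*27)=528, (-32*13 - -24*21)=88; twice the area = |412| = 412; area = 206; answer 206

206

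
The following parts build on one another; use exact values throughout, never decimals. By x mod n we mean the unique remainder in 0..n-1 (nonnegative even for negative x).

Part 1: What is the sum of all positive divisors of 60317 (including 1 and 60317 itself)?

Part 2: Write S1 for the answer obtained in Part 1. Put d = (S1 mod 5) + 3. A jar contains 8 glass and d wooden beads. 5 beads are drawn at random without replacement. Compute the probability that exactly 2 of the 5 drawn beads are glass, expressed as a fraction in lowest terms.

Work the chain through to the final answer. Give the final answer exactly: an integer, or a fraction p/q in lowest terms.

40/143

Part 1: 60317 is prime, so its only divisors are 1 and 60317; sigma = 1 + 60317 = 60318; answer 60318
Part 2: S1 = 60318; d = 6; total draws C(14,5) = 2002; favorable C(8,2)*C(6,3) = 560; P = 40/143; answer 40/143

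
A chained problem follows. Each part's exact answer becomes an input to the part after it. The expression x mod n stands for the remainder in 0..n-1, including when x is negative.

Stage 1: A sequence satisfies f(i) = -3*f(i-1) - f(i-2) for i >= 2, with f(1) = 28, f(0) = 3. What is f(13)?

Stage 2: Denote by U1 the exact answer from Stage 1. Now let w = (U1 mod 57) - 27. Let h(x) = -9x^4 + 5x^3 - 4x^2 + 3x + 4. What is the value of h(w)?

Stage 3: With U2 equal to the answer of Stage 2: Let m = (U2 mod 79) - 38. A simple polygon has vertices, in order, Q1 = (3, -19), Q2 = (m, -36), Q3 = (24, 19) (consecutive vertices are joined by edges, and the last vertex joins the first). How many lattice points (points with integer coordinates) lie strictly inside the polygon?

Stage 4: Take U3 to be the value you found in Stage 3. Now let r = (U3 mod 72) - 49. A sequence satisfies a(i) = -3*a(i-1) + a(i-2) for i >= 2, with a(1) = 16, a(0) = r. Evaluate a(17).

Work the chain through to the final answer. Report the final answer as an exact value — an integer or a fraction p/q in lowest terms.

Stage 1: f(2) = -3*(28) - 1*(3) = -87; iterating: f(2)=-87, f(3)=233, f(4)=-612, f(5)=1603, f(6)=-4197, f(7)=10988, f(8)=-28767, f(9)=75313, f(10)=-197172, f(11)=516203, f(12)=-1351437, f(13)=3538108; answer 3538108
Stage 2: U1 = 3538108; w = -23; -9*(-23)^4 + 5*(-23)^3 - 4*(-23)^2 + 3*(-23)^1 + 4 = (-2518569) + (-60835) + (-2116) + (-69) + (4) = -2581585; answer -2581585
Stage 3: U2 = -2581585; m = 18; cross terms: (3*-36 - 18*-19)=234, (18*19 - 24*-36)=1206, (24*-19 - 3*19)=-513; twice the area = |927| = 927; area = 927/2; boundary points = 1 + 1 + 1 = 3; strictly interior points = area - boundary/2 + 1 = 463; answer 463
Stage 4: U3 = 463; r = -18; a(2) = -3*(16) + 1*(-18) = -66; iterating: a(2)=-66, a(3)=214, a(4)=-708, a(5)=2338, a(6)=-7722, a(7)=25504, a(8)=-84234, a(9)=278206, a(10)=-918852, a(11)=3034762, a(12)=-10023138, a(13)=33104176, a(14)=-109335666, a(15)=361111174, a(16)=-1192669188, a(17)=3939118738; answer 3939118738

3939118738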